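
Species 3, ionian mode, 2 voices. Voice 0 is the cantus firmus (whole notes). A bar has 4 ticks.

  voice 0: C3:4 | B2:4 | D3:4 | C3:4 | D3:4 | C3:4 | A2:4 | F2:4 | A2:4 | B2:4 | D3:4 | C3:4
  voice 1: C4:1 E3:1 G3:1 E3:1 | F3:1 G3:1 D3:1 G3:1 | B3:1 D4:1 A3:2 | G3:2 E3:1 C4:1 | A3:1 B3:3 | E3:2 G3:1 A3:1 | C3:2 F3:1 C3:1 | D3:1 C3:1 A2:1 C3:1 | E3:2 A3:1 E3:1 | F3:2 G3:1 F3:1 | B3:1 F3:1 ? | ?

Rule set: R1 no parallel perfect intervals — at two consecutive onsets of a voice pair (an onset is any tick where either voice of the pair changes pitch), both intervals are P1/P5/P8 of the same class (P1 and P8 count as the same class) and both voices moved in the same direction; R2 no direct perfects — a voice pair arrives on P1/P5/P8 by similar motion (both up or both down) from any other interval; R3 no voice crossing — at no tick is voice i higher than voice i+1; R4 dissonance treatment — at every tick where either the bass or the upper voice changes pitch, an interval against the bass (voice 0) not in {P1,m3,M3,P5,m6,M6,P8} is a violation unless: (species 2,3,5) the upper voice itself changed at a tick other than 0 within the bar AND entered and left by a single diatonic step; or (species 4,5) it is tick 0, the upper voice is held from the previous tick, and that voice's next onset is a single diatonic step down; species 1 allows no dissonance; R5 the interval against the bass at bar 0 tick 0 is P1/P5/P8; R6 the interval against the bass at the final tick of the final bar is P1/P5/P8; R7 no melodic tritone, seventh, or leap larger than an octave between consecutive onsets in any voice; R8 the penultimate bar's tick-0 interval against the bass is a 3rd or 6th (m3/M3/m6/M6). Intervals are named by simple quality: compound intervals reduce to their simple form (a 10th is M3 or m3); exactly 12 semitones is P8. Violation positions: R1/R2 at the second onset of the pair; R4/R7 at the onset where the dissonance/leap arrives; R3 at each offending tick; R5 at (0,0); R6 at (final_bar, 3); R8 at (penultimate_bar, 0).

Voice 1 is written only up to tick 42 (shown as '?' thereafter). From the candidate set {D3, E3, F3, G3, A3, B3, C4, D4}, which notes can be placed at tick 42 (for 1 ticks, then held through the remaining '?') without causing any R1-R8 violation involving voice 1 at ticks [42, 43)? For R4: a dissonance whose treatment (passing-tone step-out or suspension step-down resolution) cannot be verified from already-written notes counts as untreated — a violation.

D3: legal
E3: violates R4
F3: legal
G3: violates R4
A3: legal
B3: violates R7
C4: violates R4
D4: legal

{A3, D3, D4, F3}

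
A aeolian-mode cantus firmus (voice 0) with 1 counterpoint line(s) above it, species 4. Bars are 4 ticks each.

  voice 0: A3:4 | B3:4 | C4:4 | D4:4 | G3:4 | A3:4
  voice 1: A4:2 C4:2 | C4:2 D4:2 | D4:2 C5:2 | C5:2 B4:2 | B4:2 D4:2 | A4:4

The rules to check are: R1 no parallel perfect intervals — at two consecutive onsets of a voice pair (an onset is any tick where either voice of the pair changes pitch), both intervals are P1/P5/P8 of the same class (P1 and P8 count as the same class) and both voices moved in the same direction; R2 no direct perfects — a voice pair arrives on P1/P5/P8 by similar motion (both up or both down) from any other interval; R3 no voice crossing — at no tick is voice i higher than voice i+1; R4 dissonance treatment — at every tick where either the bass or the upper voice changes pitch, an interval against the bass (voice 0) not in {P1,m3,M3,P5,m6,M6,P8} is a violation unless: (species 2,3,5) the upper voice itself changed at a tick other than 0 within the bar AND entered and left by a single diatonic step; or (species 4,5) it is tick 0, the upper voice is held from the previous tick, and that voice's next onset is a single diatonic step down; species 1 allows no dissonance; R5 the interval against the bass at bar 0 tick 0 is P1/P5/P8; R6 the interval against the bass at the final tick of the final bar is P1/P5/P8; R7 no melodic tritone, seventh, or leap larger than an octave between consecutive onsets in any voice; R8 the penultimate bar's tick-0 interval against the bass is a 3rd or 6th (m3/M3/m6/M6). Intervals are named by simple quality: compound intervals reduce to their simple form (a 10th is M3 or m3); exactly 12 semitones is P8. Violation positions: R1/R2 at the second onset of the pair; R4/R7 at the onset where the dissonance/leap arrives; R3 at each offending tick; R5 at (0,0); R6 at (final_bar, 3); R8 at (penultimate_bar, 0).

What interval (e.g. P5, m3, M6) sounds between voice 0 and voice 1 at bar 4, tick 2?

P5

voice 0=G3 voice 1=D4 -> P5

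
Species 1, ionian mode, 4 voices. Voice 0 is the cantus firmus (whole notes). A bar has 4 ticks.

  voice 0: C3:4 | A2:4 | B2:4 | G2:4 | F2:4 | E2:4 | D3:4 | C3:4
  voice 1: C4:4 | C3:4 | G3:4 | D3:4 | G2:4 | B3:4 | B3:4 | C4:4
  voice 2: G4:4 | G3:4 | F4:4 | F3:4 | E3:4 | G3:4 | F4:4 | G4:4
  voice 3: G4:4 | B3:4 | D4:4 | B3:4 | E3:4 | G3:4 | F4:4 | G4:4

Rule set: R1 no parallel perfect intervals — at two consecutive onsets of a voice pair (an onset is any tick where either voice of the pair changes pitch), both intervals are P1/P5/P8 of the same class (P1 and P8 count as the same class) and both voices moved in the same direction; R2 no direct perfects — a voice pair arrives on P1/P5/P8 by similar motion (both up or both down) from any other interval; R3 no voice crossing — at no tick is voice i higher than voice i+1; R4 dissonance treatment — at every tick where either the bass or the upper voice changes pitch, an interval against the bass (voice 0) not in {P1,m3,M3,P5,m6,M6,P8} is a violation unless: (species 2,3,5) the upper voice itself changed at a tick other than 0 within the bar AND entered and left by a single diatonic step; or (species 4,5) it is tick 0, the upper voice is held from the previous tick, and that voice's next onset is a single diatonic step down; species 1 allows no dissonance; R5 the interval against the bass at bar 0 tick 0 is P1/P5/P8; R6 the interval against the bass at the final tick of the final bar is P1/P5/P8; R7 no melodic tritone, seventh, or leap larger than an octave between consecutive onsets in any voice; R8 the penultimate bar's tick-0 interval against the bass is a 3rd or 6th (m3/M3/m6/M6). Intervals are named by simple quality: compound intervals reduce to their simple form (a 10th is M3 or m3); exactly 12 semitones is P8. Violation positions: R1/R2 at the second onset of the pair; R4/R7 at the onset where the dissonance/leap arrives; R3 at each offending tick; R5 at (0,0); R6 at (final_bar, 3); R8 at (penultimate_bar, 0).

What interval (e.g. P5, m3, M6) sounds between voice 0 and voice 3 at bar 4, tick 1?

voice 0=F2 voice 3=E3 -> M7

M7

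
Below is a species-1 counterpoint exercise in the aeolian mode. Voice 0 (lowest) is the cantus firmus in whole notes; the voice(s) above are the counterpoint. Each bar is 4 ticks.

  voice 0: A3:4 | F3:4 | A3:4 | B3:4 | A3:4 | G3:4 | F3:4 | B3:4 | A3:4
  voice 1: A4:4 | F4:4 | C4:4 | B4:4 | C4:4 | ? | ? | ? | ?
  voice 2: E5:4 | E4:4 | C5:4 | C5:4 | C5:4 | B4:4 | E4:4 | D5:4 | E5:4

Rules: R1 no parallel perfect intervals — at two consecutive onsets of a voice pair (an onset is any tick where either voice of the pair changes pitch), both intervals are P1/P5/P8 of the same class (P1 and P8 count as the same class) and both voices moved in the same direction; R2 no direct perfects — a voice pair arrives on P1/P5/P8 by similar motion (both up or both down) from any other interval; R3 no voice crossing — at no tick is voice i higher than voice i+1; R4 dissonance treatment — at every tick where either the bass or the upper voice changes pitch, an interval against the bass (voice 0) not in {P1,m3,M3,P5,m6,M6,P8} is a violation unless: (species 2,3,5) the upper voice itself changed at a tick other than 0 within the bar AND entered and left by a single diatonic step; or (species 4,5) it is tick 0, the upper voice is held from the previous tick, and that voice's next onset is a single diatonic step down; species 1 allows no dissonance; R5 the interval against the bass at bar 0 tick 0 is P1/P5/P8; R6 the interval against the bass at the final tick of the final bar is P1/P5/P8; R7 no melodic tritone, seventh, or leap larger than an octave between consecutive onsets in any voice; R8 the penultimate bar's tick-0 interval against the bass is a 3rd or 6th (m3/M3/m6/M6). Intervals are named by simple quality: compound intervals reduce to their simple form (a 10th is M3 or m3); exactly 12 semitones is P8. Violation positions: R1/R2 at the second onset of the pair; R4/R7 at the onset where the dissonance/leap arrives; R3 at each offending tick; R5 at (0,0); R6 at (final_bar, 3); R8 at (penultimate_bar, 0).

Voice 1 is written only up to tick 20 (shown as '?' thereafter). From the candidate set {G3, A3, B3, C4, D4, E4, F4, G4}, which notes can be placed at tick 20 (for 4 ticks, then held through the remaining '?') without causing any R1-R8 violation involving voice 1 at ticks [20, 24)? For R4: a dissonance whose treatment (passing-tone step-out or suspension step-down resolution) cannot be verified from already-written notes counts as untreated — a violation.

G3: violates R2
A3: violates R4
B3: violates R1
C4: violates R4
D4: legal
E4: legal
F4: violates R4
G4: legal

{D4, E4, G4}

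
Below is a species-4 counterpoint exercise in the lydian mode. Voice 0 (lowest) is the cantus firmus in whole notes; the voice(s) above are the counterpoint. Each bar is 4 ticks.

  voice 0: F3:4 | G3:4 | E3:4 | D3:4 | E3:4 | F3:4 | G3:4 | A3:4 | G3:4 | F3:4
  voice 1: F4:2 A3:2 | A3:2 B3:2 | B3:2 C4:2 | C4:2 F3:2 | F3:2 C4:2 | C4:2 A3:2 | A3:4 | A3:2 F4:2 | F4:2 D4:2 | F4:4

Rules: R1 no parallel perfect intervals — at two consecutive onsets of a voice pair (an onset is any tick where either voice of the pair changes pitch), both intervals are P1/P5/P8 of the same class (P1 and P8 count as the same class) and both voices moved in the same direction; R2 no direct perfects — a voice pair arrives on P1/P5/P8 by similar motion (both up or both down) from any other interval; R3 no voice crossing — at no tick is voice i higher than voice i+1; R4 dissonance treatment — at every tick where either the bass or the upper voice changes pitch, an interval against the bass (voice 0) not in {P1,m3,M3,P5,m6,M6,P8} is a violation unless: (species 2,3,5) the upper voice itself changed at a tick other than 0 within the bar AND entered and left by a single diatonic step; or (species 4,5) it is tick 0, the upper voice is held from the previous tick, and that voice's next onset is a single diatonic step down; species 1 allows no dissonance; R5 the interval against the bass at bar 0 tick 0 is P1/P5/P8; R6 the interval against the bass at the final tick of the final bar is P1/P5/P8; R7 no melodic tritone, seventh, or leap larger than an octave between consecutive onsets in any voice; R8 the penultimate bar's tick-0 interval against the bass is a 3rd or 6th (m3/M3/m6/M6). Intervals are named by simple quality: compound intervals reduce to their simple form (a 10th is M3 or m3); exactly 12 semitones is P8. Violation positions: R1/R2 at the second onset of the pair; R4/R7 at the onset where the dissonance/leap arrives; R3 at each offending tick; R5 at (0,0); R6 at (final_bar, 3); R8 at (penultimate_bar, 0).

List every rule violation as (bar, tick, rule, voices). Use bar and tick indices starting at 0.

bar 0: v0=F3 v1=F4 downbeat P8
bar 1: v0=G3 v1=A3 downbeat M2
bar 2: v0=E3 v1=B3 downbeat P5
bar 3: v0=D3 v1=C4 downbeat m7
bar 4: v0=E3 v1=F3 downbeat m2
bar 5: v0=F3 v1=C4 downbeat P5
bar 6: v0=G3 v1=A3 downbeat M2
bar 7: v0=A3 v1=A3 downbeat P1
bar 8: v0=G3 v1=F4 downbeat m7
bar 9: v0=F3 v1=F4 downbeat P8
  -> R4 @ bar 1 tick 0 v(0, 1): G3/A3 M2 untreated
  -> R4 @ bar 3 tick 0 v(0, 1): D3/C4 m7 untreated
  -> R4 @ bar 4 tick 0 v(0, 1): E3/F3 m2 untreated
  -> R4 @ bar 6 tick 0 v(0, 1): G3/A3 M2 untreated
  -> R4 @ bar 8 tick 0 v(0, 1): G3/F4 m7 untreated
  -> R8 @ bar 8 tick 0 v(0, 1): penult m7 not 3rd/6th

(1, 0, R4, (0, 1))
(3, 0, R4, (0, 1))
(4, 0, R4, (0, 1))
(6, 0, R4, (0, 1))
(8, 0, R4, (0, 1))
(8, 0, R8, (0, 1))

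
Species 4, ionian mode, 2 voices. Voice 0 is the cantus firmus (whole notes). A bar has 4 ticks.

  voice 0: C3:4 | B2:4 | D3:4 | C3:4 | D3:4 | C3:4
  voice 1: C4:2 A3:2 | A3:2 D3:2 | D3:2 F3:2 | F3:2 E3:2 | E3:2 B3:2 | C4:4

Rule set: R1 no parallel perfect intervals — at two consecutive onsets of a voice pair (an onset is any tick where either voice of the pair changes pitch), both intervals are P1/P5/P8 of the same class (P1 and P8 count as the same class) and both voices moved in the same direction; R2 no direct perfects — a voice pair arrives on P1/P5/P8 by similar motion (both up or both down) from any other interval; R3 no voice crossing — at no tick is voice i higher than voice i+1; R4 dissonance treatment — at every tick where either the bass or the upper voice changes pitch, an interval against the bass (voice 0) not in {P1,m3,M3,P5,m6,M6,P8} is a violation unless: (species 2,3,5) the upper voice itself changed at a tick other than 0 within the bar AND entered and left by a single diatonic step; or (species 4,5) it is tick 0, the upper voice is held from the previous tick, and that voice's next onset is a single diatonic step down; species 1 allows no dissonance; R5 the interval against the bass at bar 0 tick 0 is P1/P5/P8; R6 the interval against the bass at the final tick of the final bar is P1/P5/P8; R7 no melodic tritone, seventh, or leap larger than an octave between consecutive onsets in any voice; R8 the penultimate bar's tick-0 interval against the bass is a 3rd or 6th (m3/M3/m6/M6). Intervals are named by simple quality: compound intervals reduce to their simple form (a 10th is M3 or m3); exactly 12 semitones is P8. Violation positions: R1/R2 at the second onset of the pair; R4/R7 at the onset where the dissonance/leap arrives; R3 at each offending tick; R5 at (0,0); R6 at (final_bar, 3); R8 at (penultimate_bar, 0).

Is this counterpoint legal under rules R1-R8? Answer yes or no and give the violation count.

bar 0: v0=C3 v1=C4 (P8)
bar 1: v0=B2 v1=A3 (m7)
bar 2: v0=D3 v1=D3 (P1)
bar 3: v0=C3 v1=F3 (P4)
bar 4: v0=D3 v1=E3 (M2)
bar 5: v0=C3 v1=C4 (P8)
  R4 @ bar1.0: B2/A3 m7 untreated
  R4 @ bar4.0: D3/E3 M2 untreated
  R8 @ bar4.0: penult M2 not 3rd/6th

No (3 violations)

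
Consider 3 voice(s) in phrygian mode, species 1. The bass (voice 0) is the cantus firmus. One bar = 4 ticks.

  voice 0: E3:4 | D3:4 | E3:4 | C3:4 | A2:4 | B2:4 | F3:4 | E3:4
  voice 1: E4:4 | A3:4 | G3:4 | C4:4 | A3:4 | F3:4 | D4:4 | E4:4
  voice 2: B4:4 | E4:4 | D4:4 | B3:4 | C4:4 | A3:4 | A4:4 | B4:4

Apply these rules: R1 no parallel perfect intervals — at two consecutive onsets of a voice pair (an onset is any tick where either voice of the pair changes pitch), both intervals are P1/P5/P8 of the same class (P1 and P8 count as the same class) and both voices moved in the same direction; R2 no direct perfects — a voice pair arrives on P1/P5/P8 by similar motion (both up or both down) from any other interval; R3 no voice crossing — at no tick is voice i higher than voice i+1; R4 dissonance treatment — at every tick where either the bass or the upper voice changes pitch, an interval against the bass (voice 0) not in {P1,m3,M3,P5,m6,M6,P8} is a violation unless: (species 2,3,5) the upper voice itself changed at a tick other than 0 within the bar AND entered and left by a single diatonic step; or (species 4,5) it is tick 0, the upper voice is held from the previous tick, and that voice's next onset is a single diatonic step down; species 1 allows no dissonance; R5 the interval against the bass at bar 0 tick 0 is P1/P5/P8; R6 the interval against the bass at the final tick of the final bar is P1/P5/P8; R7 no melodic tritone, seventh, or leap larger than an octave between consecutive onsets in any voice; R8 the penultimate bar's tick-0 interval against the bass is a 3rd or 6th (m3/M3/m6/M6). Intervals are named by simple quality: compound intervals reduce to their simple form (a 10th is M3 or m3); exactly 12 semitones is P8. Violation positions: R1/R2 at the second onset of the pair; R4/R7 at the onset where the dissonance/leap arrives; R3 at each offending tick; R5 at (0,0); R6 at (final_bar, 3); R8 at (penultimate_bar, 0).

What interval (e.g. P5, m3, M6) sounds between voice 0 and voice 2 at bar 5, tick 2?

m7

voice 0=B2 voice 2=A3 -> m7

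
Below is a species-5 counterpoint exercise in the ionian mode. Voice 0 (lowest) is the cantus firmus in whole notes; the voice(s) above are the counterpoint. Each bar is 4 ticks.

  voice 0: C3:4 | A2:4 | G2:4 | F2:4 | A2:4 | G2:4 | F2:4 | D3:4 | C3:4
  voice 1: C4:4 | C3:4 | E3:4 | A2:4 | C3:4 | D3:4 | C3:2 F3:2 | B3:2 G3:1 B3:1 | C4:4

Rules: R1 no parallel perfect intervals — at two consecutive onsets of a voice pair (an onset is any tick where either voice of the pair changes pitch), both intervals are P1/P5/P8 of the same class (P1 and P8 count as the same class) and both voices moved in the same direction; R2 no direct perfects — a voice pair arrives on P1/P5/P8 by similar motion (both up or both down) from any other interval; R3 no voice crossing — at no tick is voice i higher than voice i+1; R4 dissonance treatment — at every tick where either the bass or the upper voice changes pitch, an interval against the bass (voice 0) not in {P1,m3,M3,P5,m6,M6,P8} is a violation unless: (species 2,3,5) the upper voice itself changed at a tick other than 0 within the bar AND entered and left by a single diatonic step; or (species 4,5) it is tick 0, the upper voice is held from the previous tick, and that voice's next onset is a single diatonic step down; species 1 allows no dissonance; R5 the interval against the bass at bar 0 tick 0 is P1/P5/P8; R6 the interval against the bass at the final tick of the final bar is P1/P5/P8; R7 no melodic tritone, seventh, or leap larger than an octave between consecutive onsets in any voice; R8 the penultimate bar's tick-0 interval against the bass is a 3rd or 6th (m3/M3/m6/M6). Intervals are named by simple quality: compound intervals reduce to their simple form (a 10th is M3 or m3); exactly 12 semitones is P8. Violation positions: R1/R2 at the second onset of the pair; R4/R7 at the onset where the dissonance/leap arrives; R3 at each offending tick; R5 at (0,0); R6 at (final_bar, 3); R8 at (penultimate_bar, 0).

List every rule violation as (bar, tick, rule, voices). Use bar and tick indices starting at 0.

bar 0: v0=C3 v1=C4 downbeat P8
bar 1: v0=A2 v1=C3 downbeat m3
bar 2: v0=G2 v1=E3 downbeat M6
bar 3: v0=F2 v1=A2 downbeat M3
bar 4: v0=A2 v1=C3 downbeat m3
bar 5: v0=G2 v1=D3 downbeat P5
bar 6: v0=F2 v1=C3 downbeat P5
bar 7: v0=D3 v1=B3 downbeat M6
bar 8: v0=C3 v1=C4 downbeat P8
  -> R1 @ bar 6 tick 0 v(0, 1): G2/D3 P5 -> F2/C3 P5 similar
  -> R7 @ bar 7 tick 0 v(1,): F3->B3 leap 6st
  -> R4 @ bar 7 tick 2 v(0, 1): D3/G3 P4 untreated

(6, 0, R1, (0, 1))
(7, 0, R7, (1,))
(7, 2, R4, (0, 1))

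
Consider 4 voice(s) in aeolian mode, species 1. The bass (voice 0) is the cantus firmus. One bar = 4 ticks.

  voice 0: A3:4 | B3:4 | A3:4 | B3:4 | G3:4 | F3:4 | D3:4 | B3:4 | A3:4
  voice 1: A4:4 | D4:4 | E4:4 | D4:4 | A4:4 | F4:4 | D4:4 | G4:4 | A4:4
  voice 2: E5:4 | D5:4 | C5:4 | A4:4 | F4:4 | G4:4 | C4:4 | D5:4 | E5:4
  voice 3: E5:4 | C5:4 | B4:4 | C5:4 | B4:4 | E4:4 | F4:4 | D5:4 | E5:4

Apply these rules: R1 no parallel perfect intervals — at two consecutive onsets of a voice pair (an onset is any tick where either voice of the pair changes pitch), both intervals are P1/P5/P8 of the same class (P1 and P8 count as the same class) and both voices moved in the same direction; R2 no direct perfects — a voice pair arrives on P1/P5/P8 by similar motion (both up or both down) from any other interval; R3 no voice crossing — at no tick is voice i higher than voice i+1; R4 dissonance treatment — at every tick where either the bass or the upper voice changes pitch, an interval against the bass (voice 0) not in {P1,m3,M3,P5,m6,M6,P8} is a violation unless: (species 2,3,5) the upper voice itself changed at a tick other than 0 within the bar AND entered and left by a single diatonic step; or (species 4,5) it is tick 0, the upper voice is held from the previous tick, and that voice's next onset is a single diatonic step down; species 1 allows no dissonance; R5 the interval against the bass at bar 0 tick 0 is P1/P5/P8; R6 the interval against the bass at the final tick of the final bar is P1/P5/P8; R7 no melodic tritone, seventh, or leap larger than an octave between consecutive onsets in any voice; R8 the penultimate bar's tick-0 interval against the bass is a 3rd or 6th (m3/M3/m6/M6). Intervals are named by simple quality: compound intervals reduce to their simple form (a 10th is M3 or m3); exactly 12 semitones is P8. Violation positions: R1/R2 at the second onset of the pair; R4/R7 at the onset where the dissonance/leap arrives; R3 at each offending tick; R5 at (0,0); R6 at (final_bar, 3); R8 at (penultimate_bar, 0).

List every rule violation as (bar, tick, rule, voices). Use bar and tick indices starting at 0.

bar 0: v0=A3 v1=A4 v2=E5 v3=E5 downbeat P5
bar 1: v0=B3 v1=D4 v2=D5 v3=C5 downbeat m2
bar 2: v0=A3 v1=E4 v2=C5 v3=B4 downbeat M2
bar 3: v0=B3 v1=D4 v2=A4 v3=C5 downbeat m2
bar 4: v0=G3 v1=A4 v2=F4 v3=B4 downbeat M3
bar 5: v0=F3 v1=F4 v2=G4 v3=E4 downbeat M7
bar 6: v0=D3 v1=D4 v2=C4 v3=F4 downbeat m3
bar 7: v0=B3 v1=G4 v2=D5 v3=D5 downbeat m3
bar 8: v0=A3 v1=A4 v2=E5 v3=E5 downbeat P5
  -> R2 @ bar 1 tick 0 v(1, 2): A4/E5 P5 -> D4/D5 P8 similar
  -> R3 @ bar 1 tick 0 v(2, 3): D5 above C5
  -> R4 @ bar 1 tick 0 v(0, 3): B3/C5 m2 untreated
  -> R3 @ bar 1 tick 1 v(2, 3): D5 above C5
  -> R3 @ bar 1 tick 2 v(2, 3): D5 above C5
  -> R3 @ bar 1 tick 3 v(2, 3): D5 above C5
  -> R3 @ bar 2 tick 0 v(2, 3): C5 above B4
  -> R4 @ bar 2 tick 0 v(0, 3): A3/B4 M2 untreated
  -> R3 @ bar 2 tick 1 v(2, 3): C5 above B4
  -> R3 @ bar 2 tick 2 v(2, 3): C5 above B4
  -> R3 @ bar 2 tick 3 v(2, 3): C5 above B4
  -> R2 @ bar 3 tick 0 v(1, 2): E4/C5 m6 -> D4/A4 P5 similar
  -> R4 @ bar 3 tick 0 v(0, 2): B3/A4 m7 untreated
  -> R4 @ bar 3 tick 0 v(0, 3): B3/C5 m2 untreated
  -> R3 @ bar 4 tick 0 v(1, 2): A4 above F4
  -> R4 @ bar 4 tick 0 v(0, 1): G3/A4 M2 untreated
  -> R4 @ bar 4 tick 0 v(0, 2): G3/F4 m7 untreated
  -> R3 @ bar 4 tick 1 v(1, 2): A4 above F4
  -> R3 @ bar 4 tick 2 v(1, 2): A4 above F4
  -> R3 @ bar 4 tick 3 v(1, 2): A4 above F4
  -> R2 @ bar 5 tick 0 v(0, 1): G3/A4 M2 -> F3/F4 P8 similar
  -> R3 @ bar 5 tick 0 v(2, 3): G4 above E4
  -> R4 @ bar 5 tick 0 v(0, 2): F3/G4 M2 untreated
  -> R4 @ bar 5 tick 0 v(0, 3): F3/E4 M7 untreated
  -> R3 @ bar 5 tick 1 v(2, 3): G4 above E4
  -> R3 @ bar 5 tick 2 v(2, 3): G4 above E4
  -> R3 @ bar 5 tick 3 v(2, 3): G4 above E4
  -> R1 @ bar 6 tick 0 v(0, 1): F3/F4 P8 -> D3/D4 P8 similar
  -> R3 @ bar 6 tick 0 v(1, 2): D4 above C4
  -> R4 @ bar 6 tick 0 v(0, 2): D3/C4 m7 untreated
  -> R3 @ bar 6 tick 1 v(1, 2): D4 above C4
  -> R3 @ bar 6 tick 2 v(1, 2): D4 above C4
  -> R3 @ bar 6 tick 3 v(1, 2): D4 above C4
  -> R2 @ bar 7 tick 0 v(1, 2): D4/C4 M2 -> G4/D5 P5 similar
  -> R2 @ bar 7 tick 0 v(1, 3): D4/F4 m3 -> G4/D5 P5 similar
  -> R2 @ bar 7 tick 0 v(2, 3): C4/F4 P4 -> D5/D5 P1 similar
  -> R7 @ bar 7 tick 0 v(2,): C4->D5 leap 14st
  -> R1 @ bar 8 tick 0 v(1, 2): G4/D5 P5 -> A4/E5 P5 similar
  -> R1 @ bar 8 tick 0 v(1, 3): G4/D5 P5 -> A4/E5 P5 similar
  -> R1 @ bar 8 tick 0 v(2, 3): D5/D5 P1 -> E5/E5 P1 similar

(1, 0, R2, (1, 2))
(1, 0, R3, (2, 3))
(1, 0, R4, (0, 3))
(1, 1, R3, (2, 3))
(1, 2, R3, (2, 3))
(1, 3, R3, (2, 3))
(2, 0, R3, (2, 3))
(2, 0, R4, (0, 3))
(2, 1, R3, (2, 3))
(2, 2, R3, (2, 3))
(2, 3, R3, (2, 3))
(3, 0, R2, (1, 2))
(3, 0, R4, (0, 2))
(3, 0, R4, (0, 3))
(4, 0, R3, (1, 2))
(4, 0, R4, (0, 1))
(4, 0, R4, (0, 2))
(4, 1, R3, (1, 2))
(4, 2, R3, (1, 2))
(4, 3, R3, (1, 2))
(5, 0, R2, (0, 1))
(5, 0, R3, (2, 3))
(5, 0, R4, (0, 2))
(5, 0, R4, (0, 3))
(5, 1, R3, (2, 3))
(5, 2, R3, (2, 3))
(5, 3, R3, (2, 3))
(6, 0, R1, (0, 1))
(6, 0, R3, (1, 2))
(6, 0, R4, (0, 2))
(6, 1, R3, (1, 2))
(6, 2, R3, (1, 2))
(6, 3, R3, (1, 2))
(7, 0, R2, (1, 2))
(7, 0, R2, (1, 3))
(7, 0, R2, (2, 3))
(7, 0, R7, (2,))
(8, 0, R1, (1, 2))
(8, 0, R1, (1, 3))
(8, 0, R1, (2, 3))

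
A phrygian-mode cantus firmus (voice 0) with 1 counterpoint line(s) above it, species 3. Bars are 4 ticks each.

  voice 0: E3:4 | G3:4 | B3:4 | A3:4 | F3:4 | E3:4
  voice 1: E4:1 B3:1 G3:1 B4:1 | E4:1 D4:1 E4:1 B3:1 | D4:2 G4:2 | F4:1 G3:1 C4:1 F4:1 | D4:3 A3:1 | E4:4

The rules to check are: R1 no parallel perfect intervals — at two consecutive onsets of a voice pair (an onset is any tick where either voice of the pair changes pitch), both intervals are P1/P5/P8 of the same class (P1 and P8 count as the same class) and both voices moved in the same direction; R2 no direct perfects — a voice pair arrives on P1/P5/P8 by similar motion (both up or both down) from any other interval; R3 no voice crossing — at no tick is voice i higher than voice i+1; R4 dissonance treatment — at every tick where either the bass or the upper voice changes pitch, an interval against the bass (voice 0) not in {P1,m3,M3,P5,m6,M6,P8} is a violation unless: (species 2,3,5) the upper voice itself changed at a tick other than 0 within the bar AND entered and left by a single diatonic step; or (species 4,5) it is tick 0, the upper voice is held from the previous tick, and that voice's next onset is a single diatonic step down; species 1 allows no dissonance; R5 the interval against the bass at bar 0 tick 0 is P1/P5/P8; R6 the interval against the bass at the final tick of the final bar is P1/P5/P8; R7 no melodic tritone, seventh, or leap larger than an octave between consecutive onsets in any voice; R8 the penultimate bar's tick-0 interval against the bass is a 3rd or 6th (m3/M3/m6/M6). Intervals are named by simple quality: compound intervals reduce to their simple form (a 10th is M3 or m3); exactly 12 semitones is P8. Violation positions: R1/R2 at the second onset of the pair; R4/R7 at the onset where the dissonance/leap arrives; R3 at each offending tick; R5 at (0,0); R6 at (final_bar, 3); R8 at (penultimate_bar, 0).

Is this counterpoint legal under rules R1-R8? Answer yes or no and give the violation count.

No (4 violations)

bar 0: v0=E3 v1=E4 (P8)
bar 1: v0=G3 v1=E4 (M6)
bar 2: v0=B3 v1=D4 (m3)
bar 3: v0=A3 v1=F4 (m6)
bar 4: v0=F3 v1=D4 (M6)
bar 5: v0=E3 v1=E4 (P8)
  R7 @ bar0.3: G3->B4 leap 16st
  R3 @ bar3.1: A3 above G3
  R4 @ bar3.1: A3/G3 M2 untreated
  R7 @ bar3.1: F4->G3 leap 10st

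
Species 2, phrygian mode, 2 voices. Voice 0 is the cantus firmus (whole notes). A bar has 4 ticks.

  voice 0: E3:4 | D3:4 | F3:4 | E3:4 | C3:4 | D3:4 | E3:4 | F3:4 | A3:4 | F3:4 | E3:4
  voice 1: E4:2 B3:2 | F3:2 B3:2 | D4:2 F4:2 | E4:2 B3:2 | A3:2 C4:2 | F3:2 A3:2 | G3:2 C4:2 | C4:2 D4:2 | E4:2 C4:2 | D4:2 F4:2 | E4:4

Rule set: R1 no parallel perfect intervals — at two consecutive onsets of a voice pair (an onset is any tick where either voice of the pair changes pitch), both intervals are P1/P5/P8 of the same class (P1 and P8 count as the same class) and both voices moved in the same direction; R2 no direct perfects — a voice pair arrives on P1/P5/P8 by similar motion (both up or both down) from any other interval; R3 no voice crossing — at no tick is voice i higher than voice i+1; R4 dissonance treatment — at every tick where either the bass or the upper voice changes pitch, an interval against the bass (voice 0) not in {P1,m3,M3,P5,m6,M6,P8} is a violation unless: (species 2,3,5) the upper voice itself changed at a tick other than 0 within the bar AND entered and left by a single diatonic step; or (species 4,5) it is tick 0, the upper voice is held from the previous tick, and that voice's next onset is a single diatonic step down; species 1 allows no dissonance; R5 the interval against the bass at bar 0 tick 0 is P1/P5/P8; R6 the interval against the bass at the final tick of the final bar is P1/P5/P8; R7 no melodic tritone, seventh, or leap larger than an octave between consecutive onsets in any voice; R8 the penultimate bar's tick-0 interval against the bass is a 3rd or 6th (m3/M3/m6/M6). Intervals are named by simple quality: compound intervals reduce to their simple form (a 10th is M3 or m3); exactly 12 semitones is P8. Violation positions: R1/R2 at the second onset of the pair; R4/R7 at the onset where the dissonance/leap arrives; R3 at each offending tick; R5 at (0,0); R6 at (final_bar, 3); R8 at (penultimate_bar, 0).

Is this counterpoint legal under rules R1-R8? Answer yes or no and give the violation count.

bar 0: v0=E3 v1=E4 (P8)
bar 1: v0=D3 v1=F3 (m3)
bar 2: v0=F3 v1=D4 (M6)
bar 3: v0=E3 v1=E4 (P8)
bar 4: v0=C3 v1=A3 (M6)
bar 5: v0=D3 v1=F3 (m3)
bar 6: v0=E3 v1=G3 (m3)
bar 7: v0=F3 v1=C4 (P5)
bar 8: v0=A3 v1=E4 (P5)
bar 9: v0=F3 v1=D4 (M6)
bar 10: v0=E3 v1=E4 (P8)
  R7 @ bar1.0: B3->F3 leap 6st
  R7 @ bar1.2: F3->B3 leap 6st
  R1 @ bar3.0: F3/F4 P8 -> E3/E4 P8 similar
  R2 @ bar8.0: F3/D4 M6 -> A3/E4 P5 similar
  R1 @ bar10.0: F3/F4 P8 -> E3/E4 P8 similar

No (5 violations)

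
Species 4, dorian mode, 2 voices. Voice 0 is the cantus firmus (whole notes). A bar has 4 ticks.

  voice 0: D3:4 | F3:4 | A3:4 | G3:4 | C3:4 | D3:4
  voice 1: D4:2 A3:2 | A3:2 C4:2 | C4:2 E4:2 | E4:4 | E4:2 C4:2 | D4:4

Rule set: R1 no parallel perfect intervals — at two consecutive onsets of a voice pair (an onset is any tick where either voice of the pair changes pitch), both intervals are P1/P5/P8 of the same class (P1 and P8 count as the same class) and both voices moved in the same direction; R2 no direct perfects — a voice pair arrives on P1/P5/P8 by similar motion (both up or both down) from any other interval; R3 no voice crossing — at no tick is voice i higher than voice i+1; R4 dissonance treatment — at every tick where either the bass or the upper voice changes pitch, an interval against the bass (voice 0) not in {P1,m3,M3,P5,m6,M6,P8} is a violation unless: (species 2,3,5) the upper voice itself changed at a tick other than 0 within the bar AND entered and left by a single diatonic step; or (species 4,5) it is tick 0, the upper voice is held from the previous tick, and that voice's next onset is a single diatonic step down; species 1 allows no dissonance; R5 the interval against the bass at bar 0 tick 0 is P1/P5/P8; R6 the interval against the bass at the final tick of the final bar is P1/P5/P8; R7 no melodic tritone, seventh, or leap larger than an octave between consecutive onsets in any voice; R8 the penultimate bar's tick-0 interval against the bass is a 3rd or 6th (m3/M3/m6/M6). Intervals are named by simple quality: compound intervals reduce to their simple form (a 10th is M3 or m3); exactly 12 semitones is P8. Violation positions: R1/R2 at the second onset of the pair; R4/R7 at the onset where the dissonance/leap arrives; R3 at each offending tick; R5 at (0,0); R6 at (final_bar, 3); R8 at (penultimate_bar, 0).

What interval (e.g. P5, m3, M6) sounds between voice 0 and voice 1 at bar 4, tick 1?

M3

voice 0=C3 voice 1=E4 -> M3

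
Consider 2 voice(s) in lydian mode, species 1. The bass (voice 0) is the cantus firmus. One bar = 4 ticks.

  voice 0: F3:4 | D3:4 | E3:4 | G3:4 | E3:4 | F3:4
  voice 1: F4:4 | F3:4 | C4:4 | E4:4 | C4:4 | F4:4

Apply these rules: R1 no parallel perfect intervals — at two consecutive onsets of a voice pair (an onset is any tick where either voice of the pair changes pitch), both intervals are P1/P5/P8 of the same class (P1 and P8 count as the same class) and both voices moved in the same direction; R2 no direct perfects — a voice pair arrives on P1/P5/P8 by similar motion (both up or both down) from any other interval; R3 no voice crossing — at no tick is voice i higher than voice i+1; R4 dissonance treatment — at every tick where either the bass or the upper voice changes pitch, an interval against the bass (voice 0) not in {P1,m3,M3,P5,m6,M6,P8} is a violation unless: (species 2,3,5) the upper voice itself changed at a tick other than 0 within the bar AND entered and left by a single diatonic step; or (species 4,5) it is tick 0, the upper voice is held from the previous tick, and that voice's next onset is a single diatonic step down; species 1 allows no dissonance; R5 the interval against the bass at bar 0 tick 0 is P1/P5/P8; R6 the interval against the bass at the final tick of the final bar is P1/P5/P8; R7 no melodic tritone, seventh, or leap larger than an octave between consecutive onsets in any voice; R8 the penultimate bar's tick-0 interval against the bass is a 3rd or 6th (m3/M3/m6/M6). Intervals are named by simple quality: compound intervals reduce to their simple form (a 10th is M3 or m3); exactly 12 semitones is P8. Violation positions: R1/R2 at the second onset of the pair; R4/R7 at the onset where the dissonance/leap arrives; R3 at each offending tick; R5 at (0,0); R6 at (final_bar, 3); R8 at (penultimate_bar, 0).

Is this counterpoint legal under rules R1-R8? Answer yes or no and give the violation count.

No (1 violations)

bar 0: v0=F3 v1=F4 (P8)
bar 1: v0=D3 v1=F3 (m3)
bar 2: v0=E3 v1=C4 (m6)
bar 3: v0=G3 v1=E4 (M6)
bar 4: v0=E3 v1=C4 (m6)
bar 5: v0=F3 v1=F4 (P8)
  R2 @ bar5.0: E3/C4 m6 -> F3/F4 P8 similar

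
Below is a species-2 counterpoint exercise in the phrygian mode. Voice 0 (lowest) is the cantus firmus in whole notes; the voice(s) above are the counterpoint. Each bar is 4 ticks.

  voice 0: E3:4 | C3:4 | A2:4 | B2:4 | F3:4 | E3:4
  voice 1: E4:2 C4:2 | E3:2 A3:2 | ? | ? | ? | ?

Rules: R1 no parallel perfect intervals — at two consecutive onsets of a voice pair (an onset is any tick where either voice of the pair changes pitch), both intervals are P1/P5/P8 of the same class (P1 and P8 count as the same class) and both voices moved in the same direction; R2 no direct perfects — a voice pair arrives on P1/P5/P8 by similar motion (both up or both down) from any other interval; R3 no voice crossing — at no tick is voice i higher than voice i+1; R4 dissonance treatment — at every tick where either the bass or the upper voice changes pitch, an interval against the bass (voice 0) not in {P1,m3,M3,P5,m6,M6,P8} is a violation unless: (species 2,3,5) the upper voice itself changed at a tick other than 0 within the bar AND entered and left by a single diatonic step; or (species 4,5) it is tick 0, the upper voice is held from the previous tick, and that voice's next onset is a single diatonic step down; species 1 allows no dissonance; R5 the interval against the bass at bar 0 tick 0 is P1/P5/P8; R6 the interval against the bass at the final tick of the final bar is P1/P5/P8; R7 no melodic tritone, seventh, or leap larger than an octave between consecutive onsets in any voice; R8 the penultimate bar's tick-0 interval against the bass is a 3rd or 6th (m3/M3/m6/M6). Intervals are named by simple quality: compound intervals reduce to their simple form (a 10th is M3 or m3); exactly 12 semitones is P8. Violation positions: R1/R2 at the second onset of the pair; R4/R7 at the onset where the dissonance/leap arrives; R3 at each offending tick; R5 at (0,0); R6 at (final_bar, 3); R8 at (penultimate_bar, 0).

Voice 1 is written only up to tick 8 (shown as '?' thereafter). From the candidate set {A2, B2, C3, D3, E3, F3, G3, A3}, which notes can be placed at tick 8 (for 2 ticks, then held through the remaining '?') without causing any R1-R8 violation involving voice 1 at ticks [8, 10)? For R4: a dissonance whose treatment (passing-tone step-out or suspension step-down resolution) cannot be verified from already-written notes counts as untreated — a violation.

A2: violates R2
B2: violates R4,R7
C3: legal
D3: violates R4
E3: violates R2
F3: legal
G3: violates R4
A3: legal

{A3, C3, F3}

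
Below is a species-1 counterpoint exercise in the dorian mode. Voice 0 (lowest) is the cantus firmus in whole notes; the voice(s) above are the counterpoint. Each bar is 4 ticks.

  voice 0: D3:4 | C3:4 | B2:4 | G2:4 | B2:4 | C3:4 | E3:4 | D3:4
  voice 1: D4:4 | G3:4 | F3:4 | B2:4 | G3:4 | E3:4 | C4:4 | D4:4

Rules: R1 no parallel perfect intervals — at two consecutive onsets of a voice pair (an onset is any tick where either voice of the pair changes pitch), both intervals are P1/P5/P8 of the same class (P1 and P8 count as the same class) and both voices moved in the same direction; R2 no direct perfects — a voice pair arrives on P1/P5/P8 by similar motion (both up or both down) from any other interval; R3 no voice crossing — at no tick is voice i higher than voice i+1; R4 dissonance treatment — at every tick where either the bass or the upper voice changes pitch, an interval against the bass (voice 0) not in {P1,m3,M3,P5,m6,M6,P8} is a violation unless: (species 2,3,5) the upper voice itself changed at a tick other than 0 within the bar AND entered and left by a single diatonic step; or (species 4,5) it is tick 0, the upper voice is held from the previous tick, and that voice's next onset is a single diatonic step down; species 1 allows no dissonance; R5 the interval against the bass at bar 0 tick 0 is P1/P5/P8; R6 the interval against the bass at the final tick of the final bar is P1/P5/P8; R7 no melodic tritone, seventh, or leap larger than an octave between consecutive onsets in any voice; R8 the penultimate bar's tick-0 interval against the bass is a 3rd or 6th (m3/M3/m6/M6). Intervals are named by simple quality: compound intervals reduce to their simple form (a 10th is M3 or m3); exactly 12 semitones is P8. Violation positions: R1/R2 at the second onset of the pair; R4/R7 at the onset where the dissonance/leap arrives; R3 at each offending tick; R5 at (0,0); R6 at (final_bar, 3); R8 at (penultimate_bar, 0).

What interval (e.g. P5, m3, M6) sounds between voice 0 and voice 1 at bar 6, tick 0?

m6

voice 0=E3 voice 1=C4 -> m6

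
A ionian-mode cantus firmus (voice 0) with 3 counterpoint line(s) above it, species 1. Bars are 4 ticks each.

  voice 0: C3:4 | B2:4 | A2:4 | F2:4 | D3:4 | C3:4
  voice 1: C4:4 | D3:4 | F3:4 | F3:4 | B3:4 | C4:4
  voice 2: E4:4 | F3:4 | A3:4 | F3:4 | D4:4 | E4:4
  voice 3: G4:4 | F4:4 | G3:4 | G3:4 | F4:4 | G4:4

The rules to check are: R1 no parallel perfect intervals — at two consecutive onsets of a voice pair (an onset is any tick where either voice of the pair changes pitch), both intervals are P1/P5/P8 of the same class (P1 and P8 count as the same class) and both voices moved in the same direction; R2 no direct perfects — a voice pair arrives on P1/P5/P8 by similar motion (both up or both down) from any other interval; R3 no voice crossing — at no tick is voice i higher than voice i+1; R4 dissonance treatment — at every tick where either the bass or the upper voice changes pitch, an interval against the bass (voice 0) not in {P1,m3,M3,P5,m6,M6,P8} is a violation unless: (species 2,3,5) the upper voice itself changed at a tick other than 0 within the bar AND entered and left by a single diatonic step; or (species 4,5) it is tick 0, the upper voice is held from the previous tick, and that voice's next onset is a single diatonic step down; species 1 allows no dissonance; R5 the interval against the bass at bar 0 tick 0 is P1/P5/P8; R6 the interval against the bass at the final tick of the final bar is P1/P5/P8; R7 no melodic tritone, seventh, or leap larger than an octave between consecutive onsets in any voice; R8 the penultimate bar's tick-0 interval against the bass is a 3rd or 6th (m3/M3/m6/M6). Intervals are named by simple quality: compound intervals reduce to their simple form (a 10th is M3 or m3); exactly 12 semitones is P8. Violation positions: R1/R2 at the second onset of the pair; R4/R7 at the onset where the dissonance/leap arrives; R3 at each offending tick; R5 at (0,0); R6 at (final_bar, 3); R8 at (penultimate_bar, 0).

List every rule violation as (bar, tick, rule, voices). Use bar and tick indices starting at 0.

bar 0: v0=C3 v1=C4 v2=E4 v3=G4 downbeat P5
bar 1: v0=B2 v1=D3 v2=F3 v3=F4 downbeat TT
bar 2: v0=A2 v1=F3 v2=A3 v3=G3 downbeat m7
bar 3: v0=F2 v1=F3 v2=F3 v3=G3 downbeat M2
bar 4: v0=D3 v1=B3 v2=D4 v3=F4 downbeat m3
bar 5: v0=C3 v1=C4 v2=E4 v3=G4 downbeat P5
  -> R5 @ bar 0 tick 0 v(0, 2): opens on M3
  -> R2 @ bar 1 tick 0 v(2, 3): E4/G4 m3 -> F3/F4 P8 similar
  -> R4 @ bar 1 tick 0 v(0, 2): B2/F3 TT untreated
  -> R4 @ bar 1 tick 0 v(0, 3): B2/F4 TT untreated
  -> R7 @ bar 1 tick 0 v(1,): C4->D3 leap 10st
  -> R7 @ bar 1 tick 0 v(2,): E4->F3 leap 11st
  -> R3 @ bar 2 tick 0 v(2, 3): A3 above G3
  -> R4 @ bar 2 tick 0 v(0, 3): A2/G3 m7 untreated
  -> R7 @ bar 2 tick 0 v(3,): F4->G3 leap 10st
  -> R3 @ bar 2 tick 1 v(2, 3): A3 above G3
  -> R3 @ bar 2 tick 2 v(2, 3): A3 above G3
  -> R3 @ bar 2 tick 3 v(2, 3): A3 above G3
  -> R1 @ bar 3 tick 0 v(0, 2): A2/A3 P8 -> F2/F3 P8 similar
  -> R4 @ bar 3 tick 0 v(0, 3): F2/G3 M2 untreated
  -> R1 @ bar 4 tick 0 v(0, 2): F2/F3 P8 -> D3/D4 P8 similar
  -> R7 @ bar 4 tick 0 v(1,): F3->B3 leap 6st
  -> R7 @ bar 4 tick 0 v(3,): G3->F4 leap 10st
  -> R8 @ bar 4 tick 0 v(0, 2): penult P8 not 3rd/6th
  -> R2 @ bar 5 tick 0 v(1, 3): B3/F4 TT -> C4/G4 P5 similar
  -> R6 @ bar 5 tick 3 v(0, 2): closes on M3

(0, 0, R5, (0, 2))
(1, 0, R2, (2, 3))
(1, 0, R4, (0, 2))
(1, 0, R4, (0, 3))
(1, 0, R7, (1,))
(1, 0, R7, (2,))
(2, 0, R3, (2, 3))
(2, 0, R4, (0, 3))
(2, 0, R7, (3,))
(2, 1, R3, (2, 3))
(2, 2, R3, (2, 3))
(2, 3, R3, (2, 3))
(3, 0, R1, (0, 2))
(3, 0, R4, (0, 3))
(4, 0, R1, (0, 2))
(4, 0, R7, (1,))
(4, 0, R7, (3,))
(4, 0, R8, (0, 2))
(5, 0, R2, (1, 3))
(5, 3, R6, (0, 2))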